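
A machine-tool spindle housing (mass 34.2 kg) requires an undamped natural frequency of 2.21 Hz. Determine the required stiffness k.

6590 N/m

ω_n = 2πf_n = 2π × 2.21 = 13.89 rad/s.
k = m·ω_n² = 34.2 × 13.89² = 34.2 × 192.8 = 6594 N/m.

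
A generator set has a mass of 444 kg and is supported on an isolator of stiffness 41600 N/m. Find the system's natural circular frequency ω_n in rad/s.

ω_n = √(k/m) = √(41600/444) = √93.69 = 9.680 rad/s.

9.68 rad/s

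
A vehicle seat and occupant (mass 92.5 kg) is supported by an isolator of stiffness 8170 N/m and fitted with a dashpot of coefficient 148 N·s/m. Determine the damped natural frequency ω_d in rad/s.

9.36 rad/s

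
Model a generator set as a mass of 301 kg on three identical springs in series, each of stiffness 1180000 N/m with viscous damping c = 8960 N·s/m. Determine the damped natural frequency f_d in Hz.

Series springs: 1/k_eq = 3/1180000, so k_eq = 1180000/3 = 393300 N/m.
ω_n = √(k_eq/m) = √(393300/301) = 36.15 rad/s.
Critical damping c_c = 2√(k_eq·m) = 2√(393300 × 301) = 21760 N·s/m, so ζ = c/c_c = 8960/21760 = 0.4117.
ω_d = ω_n√(1 − ζ²) = 36.15 × √(1 − 0.170) = 32.94 rad/s.
f_d = ω_d/(2π) = 5.243 Hz.

5.24 Hz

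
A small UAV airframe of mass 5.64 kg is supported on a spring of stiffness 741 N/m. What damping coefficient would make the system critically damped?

c_c = 2√(k·m) = 2√(741.0 × 5.64) = 2 × 64.65 = 129.3 N·s/m.

129 N·s/m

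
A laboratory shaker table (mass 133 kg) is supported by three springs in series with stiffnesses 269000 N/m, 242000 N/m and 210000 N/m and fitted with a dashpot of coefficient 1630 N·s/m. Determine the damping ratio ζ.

0.251

Series springs: 1/k_eq = 1/269000 + 1/242000 + 1/210000 = 1.261×10^-5, so k_eq = 79290 N/m.
ω_n = √(k_eq/m) = √(79290/133) = 24.42 rad/s.
Critical damping c_c = 2√(k_eq·m) = 2√(79290 × 133) = 6495 N·s/m, so ζ = c/c_c = 1630/6495 = 0.2510.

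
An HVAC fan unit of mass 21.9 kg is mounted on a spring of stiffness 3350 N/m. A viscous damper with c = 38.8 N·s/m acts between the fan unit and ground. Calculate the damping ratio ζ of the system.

ω_n = √(k/m) = √(3350/21.9) = 12.37 rad/s.
Critical damping c_c = 2√(k·m) = 2√(3350 × 21.9) = 541.7 N·s/m, so ζ = c/c_c = 38.8/541.7 = 0.07162.

0.0716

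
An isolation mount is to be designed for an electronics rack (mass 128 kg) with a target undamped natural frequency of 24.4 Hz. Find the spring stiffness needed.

3010000 N/m

ω_n = 2πf_n = 2π × 24.4 = 153.3 rad/s.
k = m·ω_n² = 128 × 153.3² = 128 × 23500 = 3008000 N/m.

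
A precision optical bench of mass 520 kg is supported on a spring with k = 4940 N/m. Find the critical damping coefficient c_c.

3210 N·s/m

c_c = 2√(k·m) = 2√(4940 × 520) = 2 × 1603 = 3205 N·s/m.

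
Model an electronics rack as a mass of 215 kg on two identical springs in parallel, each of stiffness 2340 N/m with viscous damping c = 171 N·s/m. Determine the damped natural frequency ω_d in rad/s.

Parallel springs add: k_eq = 2 × 2340 = 4680 N/m.
ω_n = √(k_eq/m) = √(4680/215) = 4.666 rad/s.
Critical damping c_c = 2√(k_eq·m) = 2√(4680 × 215) = 2006 N·s/m, so ζ = c/c_c = 171/2006 = 0.08524.
ω_d = ω_n√(1 − ζ²) = 4.666 × √(1 − 0.00727) = 4.649 rad/s.

4.65 rad/s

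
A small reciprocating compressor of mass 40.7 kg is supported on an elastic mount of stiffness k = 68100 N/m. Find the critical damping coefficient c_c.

c_c = 2√(k·m) = 2√(68100 × 40.7) = 2 × 1665 = 3330 N·s/m.

3330 N·s/m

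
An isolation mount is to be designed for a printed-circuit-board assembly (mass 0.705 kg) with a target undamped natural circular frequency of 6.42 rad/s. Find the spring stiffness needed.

29.1 N/m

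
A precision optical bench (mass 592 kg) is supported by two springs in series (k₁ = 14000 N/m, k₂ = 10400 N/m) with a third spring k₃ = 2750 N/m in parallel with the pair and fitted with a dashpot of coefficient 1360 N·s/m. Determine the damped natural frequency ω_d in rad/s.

Series pair: k_s = k₁k₂/(k₁+k₂) = (14000)(10400)/(14000 + 10400) = 5967 N/m. In parallel with k₃: k_eq = 5967 + 2750 = 8717 N/m.
ω_n = √(k_eq/m) = √(8717/592) = 3.837 rad/s.
Critical damping c_c = 2√(k_eq·m) = 2√(8717 × 592) = 4543 N·s/m, so ζ = c/c_c = 1360/4543 = 0.2993.
ω_d = ω_n√(1 − ζ²) = 3.837 × √(1 − 0.0896) = 3.661 rad/s.

3.66 rad/s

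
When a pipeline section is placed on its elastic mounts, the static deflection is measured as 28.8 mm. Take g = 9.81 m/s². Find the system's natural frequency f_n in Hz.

ω_n = √(g/δ_st) = √(9.81/0.0288) = √340.6 = 18.46 rad/s.
f_n = ω_n/(2π) = 18.46/6.283 = 2.937 Hz.

2.94 Hz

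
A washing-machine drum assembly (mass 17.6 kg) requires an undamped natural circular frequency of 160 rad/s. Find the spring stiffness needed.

451000 N/m

k = m·ω_n² = 17.6 × 160.0² = 17.6 × 25600 = 450600 N/m.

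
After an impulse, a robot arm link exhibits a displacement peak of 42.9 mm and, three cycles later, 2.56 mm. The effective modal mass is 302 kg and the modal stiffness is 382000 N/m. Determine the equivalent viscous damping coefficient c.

3180 N·s/m

Logarithmic decrement δ = (1/n)·ln(x₀/x_n) = (1/3)·ln(42.9/2.56) = (1/3)·ln(16.76) = 0.9396.
ζ = δ/√(4π² + δ²) = 0.9396/√(39.48 + 0.883) = 0.9396/6.353 = 0.1479.
c = ζ · 2√(km) = 0.1479 × 2√(382000 × 302) = 0.1479 × 21480 = 3177 N·s/m.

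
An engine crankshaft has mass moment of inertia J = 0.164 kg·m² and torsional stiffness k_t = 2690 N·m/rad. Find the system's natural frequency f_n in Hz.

20.4 Hz

ω_n = √(k_t/J) = √(2690/0.164) = √16400 = 128.1 rad/s.
f_n = ω_n/(2π) = 128.1/6.283 = 20.38 Hz.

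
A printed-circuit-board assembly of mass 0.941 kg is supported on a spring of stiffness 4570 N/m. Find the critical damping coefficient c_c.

131 N·s/m

c_c = 2√(k·m) = 2√(4570 × 0.941) = 2 × 65.58 = 131.2 N·s/m.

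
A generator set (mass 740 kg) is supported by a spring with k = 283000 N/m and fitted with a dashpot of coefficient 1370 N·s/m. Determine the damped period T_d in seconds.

ω_n = √(k/m) = √(283000/740) = 19.56 rad/s.
Critical damping c_c = 2√(k·m) = 2√(283000 × 740) = 28940 N·s/m, so ζ = c/c_c = 1370/28940 = 0.04733.
ω_d = ω_n√(1 − ζ²) = 19.56 × √(1 − 0.00224) = 19.53 rad/s.
T_d = 2π/ω_d = 0.3217 s.

0.322 s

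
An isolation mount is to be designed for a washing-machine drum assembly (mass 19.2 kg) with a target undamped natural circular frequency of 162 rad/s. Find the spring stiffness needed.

504000 N/m

k = m·ω_n² = 19.2 × 162.0² = 19.2 × 26240 = 503900 N/m.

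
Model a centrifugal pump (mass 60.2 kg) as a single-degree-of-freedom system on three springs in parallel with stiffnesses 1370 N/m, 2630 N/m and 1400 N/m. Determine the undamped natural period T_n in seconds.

0.663 s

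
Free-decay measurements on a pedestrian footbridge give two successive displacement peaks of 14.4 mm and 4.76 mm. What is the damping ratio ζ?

Logarithmic decrement δ = (1/n)·ln(x₀/x_n) = (1/1)·ln(14.4/4.76) = (1/1)·ln(3.025) = 1.107.
ζ = δ/√(4π² + δ²) = 1.107/√(39.48 + 1.23) = 1.107/6.380 = 0.1735.

0.174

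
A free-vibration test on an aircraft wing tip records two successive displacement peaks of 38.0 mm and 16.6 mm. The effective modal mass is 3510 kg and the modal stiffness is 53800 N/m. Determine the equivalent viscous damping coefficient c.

Logarithmic decrement δ = (1/n)·ln(x₀/x_n) = (1/1)·ln(38.0/16.6) = (1/1)·ln(2.289) = 0.8282.
ζ = δ/√(4π² + δ²) = 0.8282/√(39.48 + 0.686) = 0.8282/6.338 = 0.1307.
c = ζ · 2√(km) = 0.1307 × 2√(53800 × 3510) = 0.1307 × 27480 = 3592 N·s/m.

3590 N·s/m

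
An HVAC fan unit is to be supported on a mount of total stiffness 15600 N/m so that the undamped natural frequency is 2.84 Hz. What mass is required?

49.0 kg

ω_n = 2πf_n = 2π × 2.84 = 17.84 rad/s.
m = k/ω_n² = 15600/17.84² = 15600/318.4 = 48.99 kg.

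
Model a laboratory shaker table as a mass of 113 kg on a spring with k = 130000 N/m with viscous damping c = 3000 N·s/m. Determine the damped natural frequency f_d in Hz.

4.97 Hz

ω_n = √(k/m) = √(130000/113) = 33.92 rad/s.
Critical damping c_c = 2√(k·m) = 2√(130000 × 113) = 7666 N·s/m, so ζ = c/c_c = 3000/7666 = 0.3914.
ω_d = ω_n√(1 − ζ²) = 33.92 × √(1 − 0.153) = 31.21 rad/s.
f_d = ω_d/(2π) = 4.968 Hz.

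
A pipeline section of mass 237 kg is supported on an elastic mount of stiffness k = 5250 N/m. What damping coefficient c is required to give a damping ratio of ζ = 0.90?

2010 N·s/m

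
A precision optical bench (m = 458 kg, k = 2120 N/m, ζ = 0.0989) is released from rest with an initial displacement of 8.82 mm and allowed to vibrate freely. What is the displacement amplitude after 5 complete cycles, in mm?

0.389 mm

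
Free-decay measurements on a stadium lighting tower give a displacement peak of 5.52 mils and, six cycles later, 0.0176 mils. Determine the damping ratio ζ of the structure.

0.151

Logarithmic decrement δ = (1/n)·ln(x₀/x_n) = (1/6)·ln(5.52/0.0176) = (1/6)·ln(313.6) = 0.9580.
ζ = δ/√(4π² + δ²) = 0.9580/√(39.48 + 0.918) = 0.9580/6.356 = 0.1507.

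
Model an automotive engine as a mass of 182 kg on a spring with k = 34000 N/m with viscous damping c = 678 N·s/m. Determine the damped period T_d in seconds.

ω_n = √(k/m) = √(34000/182) = 13.67 rad/s.
Critical damping c_c = 2√(k·m) = 2√(34000 × 182) = 4975 N·s/m, so ζ = c/c_c = 678/4975 = 0.1363.
ω_d = ω_n√(1 − ζ²) = 13.67 × √(1 − 0.0186) = 13.54 rad/s.
T_d = 2π/ω_d = 0.4640 s.

0.464 s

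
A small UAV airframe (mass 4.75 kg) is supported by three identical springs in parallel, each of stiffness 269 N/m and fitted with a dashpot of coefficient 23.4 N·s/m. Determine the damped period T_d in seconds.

0.491 s

Parallel springs add: k_eq = 3 × 269 = 807.0 N/m.
ω_n = √(k_eq/m) = √(807.0/4.75) = 13.03 rad/s.
Critical damping c_c = 2√(k_eq·m) = 2√(807.0 × 4.75) = 123.8 N·s/m, so ζ = c/c_c = 23.4/123.8 = 0.1890.
ω_d = ω_n√(1 − ζ²) = 13.03 × √(1 − 0.0357) = 12.80 rad/s.
T_d = 2π/ω_d = 0.4909 s.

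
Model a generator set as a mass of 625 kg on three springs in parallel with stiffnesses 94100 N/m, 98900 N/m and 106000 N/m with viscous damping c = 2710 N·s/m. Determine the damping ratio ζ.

0.0991

Parallel springs add: k_eq = 94100 + 98900 + 106000 = 299000 N/m.
ω_n = √(k_eq/m) = √(299000/625) = 21.87 rad/s.
Critical damping c_c = 2√(k_eq·m) = 2√(299000 × 625) = 27340 N·s/m, so ζ = c/c_c = 2710/27340 = 0.09912.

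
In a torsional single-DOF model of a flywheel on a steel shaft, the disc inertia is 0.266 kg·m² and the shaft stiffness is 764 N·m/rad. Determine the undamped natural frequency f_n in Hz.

ω_n = √(k_t/J) = √(764/0.266) = √2872 = 53.59 rad/s.
f_n = ω_n/(2π) = 53.59/6.283 = 8.530 Hz.

8.53 Hz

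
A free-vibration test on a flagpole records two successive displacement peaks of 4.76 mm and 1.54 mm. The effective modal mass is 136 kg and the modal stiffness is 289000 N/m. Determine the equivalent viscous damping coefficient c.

Logarithmic decrement δ = (1/n)·ln(x₀/x_n) = (1/1)·ln(4.76/1.54) = (1/1)·ln(3.091) = 1.128.
ζ = δ/√(4π² + δ²) = 1.128/√(39.48 + 1.27) = 1.128/6.384 = 0.1768.
c = ζ · 2√(km) = 0.1768 × 2√(289000 × 136) = 0.1768 × 12540 = 2216 N·s/m.

2220 N·s/m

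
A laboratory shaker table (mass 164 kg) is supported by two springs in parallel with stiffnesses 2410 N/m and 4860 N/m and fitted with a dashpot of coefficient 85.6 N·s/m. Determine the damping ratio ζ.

Parallel springs add: k_eq = 2410 + 4860 = 7270 N/m.
ω_n = √(k_eq/m) = √(7270/164) = 6.658 rad/s.
Critical damping c_c = 2√(k_eq·m) = 2√(7270 × 164) = 2184 N·s/m, so ζ = c/c_c = 85.6/2184 = 0.03920.

0.0392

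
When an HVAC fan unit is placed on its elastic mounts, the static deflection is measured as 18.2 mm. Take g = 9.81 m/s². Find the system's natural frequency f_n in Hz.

3.70 Hz

ω_n = √(g/δ_st) = √(9.81/0.0182) = √539.0 = 23.22 rad/s.
f_n = ω_n/(2π) = 23.22/6.283 = 3.695 Hz.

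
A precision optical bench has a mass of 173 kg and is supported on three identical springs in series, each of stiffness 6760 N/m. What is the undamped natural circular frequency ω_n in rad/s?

3.61 rad/s

Series springs: 1/k_eq = 3/6760, so k_eq = 6760/3 = 2253 N/m.
ω_n = √(k_eq/m) = √(2253/173) = √13.03 = 3.609 rad/s.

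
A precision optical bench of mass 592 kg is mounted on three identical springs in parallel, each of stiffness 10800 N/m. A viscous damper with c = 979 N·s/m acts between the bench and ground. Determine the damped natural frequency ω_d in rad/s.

7.35 rad/s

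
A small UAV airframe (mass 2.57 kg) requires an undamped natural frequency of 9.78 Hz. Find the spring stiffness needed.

ω_n = 2πf_n = 2π × 9.78 = 61.45 rad/s.
k = m·ω_n² = 2.57 × 61.45² = 2.57 × 3776 = 9704 N/m.

9700 N/m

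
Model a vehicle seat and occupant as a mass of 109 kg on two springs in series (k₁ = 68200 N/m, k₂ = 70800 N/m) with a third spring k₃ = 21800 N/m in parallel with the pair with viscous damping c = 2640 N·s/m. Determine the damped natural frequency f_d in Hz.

Series pair: k_s = k₁k₂/(k₁+k₂) = (68200)(70800)/(68200 + 70800) = 34740 N/m. In parallel with k₃: k_eq = 34740 + 21800 = 56540 N/m.
ω_n = √(k_eq/m) = √(56540/109) = 22.77 rad/s.
Critical damping c_c = 2√(k_eq·m) = 2√(56540 × 109) = 4965 N·s/m, so ζ = c/c_c = 2640/4965 = 0.5317.
ω_d = ω_n√(1 − ζ²) = 22.77 × √(1 − 0.283) = 19.29 rad/s.
f_d = ω_d/(2π) = 3.070 Hz.

3.07 Hz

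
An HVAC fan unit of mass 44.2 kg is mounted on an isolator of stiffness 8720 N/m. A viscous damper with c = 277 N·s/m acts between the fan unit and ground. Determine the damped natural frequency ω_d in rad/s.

13.7 rad/s

ω_n = √(k/m) = √(8720/44.2) = 14.05 rad/s.
Critical damping c_c = 2√(k·m) = 2√(8720 × 44.2) = 1242 N·s/m, so ζ = c/c_c = 277/1242 = 0.2231.
ω_d = ω_n√(1 − ζ²) = 14.05 × √(1 − 0.0498) = 13.69 rad/s.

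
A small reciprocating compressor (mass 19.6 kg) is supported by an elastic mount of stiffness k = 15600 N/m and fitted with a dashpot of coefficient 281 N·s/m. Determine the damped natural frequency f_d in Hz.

4.34 Hz

ω_n = √(k/m) = √(15600/19.6) = 28.21 rad/s.
Critical damping c_c = 2√(k·m) = 2√(15600 × 19.6) = 1106 N·s/m, so ζ = c/c_c = 281/1106 = 0.2541.
ω_d = ω_n√(1 − ζ²) = 28.21 × √(1 − 0.0646) = 27.29 rad/s.
f_d = ω_d/(2π) = 4.343 Hz.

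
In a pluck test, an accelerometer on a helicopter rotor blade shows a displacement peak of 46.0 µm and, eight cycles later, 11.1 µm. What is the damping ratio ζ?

0.0283

Logarithmic decrement δ = (1/n)·ln(x₀/x_n) = (1/8)·ln(46.0/11.1) = (1/8)·ln(4.144) = 0.1777.
ζ = δ/√(4π² + δ²) = 0.1777/√(39.48 + 0.0316) = 0.1777/6.286 = 0.02827.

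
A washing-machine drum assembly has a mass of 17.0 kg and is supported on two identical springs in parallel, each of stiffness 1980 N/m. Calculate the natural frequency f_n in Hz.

2.43 Hz

Parallel springs add: k_eq = 2 × 1980 = 3960 N/m.
ω_n = √(k_eq/m) = √(3960/17.0) = √232.9 = 15.26 rad/s.
f_n = ω_n/(2π) = 15.26/6.283 = 2.429 Hz.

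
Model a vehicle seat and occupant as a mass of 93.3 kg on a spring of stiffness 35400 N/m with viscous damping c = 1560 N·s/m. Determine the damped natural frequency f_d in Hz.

2.80 Hz

ω_n = √(k/m) = √(35400/93.3) = 19.48 rad/s.
Critical damping c_c = 2√(k·m) = 2√(35400 × 93.3) = 3635 N·s/m, so ζ = c/c_c = 1560/3635 = 0.4292.
ω_d = ω_n√(1 − ζ²) = 19.48 × √(1 − 0.184) = 17.59 rad/s.
f_d = ω_d/(2π) = 2.800 Hz.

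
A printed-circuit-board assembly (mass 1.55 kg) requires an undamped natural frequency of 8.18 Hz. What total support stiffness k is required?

4090 N/m

ω_n = 2πf_n = 2π × 8.18 = 51.40 rad/s.
k = m·ω_n² = 1.55 × 51.40² = 1.55 × 2642 = 4094 N/m.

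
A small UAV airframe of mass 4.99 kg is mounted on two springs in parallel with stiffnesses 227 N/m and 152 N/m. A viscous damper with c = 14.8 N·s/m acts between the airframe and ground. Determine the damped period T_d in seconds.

0.732 s

Parallel springs add: k_eq = 227 + 152 = 379.0 N/m.
ω_n = √(k_eq/m) = √(379.0/4.99) = 8.715 rad/s.
Critical damping c_c = 2√(k_eq·m) = 2√(379.0 × 4.99) = 86.98 N·s/m, so ζ = c/c_c = 14.8/86.98 = 0.1702.
ω_d = ω_n√(1 − ζ²) = 8.715 × √(1 − 0.0290) = 8.588 rad/s.
T_d = 2π/ω_d = 0.7316 s.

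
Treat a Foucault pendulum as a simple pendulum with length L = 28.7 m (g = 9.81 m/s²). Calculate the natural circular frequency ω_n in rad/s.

For a simple pendulum ω_n = √(g/L) = √(9.81/28.7) = √0.3418 = 0.5846 rad/s.

0.585 rad/s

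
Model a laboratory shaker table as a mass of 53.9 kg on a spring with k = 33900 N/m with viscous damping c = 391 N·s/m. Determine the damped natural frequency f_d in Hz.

ω_n = √(k/m) = √(33900/53.9) = 25.08 rad/s.
Critical damping c_c = 2√(k·m) = 2√(33900 × 53.9) = 2703 N·s/m, so ζ = c/c_c = 391/2703 = 0.1446.
ω_d = ω_n√(1 − ζ²) = 25.08 × √(1 − 0.0209) = 24.82 rad/s.
f_d = ω_d/(2π) = 3.949 Hz.

3.95 Hz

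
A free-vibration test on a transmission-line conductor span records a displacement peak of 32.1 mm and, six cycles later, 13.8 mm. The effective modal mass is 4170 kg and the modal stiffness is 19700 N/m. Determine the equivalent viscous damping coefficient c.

406 N·s/m

Logarithmic decrement δ = (1/n)·ln(x₀/x_n) = (1/6)·ln(32.1/13.8) = (1/6)·ln(2.326) = 0.1407.
ζ = δ/√(4π² + δ²) = 0.1407/√(39.48 + 0.0198) = 0.1407/6.285 = 0.02239.
c = ζ · 2√(km) = 0.02239 × 2√(19700 × 4170) = 0.02239 × 18130 = 405.8 N·s/m.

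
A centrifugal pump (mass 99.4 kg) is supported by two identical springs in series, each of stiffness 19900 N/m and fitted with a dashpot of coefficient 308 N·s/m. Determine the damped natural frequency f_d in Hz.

1.57 Hz

Series springs: 1/k_eq = 2/19900, so k_eq = 19900/2 = 9950 N/m.
ω_n = √(k_eq/m) = √(9950/99.4) = 10.01 rad/s.
Critical damping c_c = 2√(k_eq·m) = 2√(9950 × 99.4) = 1989 N·s/m, so ζ = c/c_c = 308/1989 = 0.1549.
ω_d = ω_n√(1 − ζ²) = 10.01 × √(1 − 0.0240) = 9.884 rad/s.
f_d = ω_d/(2π) = 1.573 Hz.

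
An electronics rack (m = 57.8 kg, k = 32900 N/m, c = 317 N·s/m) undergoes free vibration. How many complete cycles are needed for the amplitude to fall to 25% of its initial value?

ζ = c/(2√(km)) = 317/(2√(32900 × 57.8)) = 317/2758 = 0.1149.
Logarithmic decrement δ = 2πζ/√(1 − ζ²) = 2π × 0.1149/√(1 − 0.0132) = 0.7270.
x_n/x₀ = e^(−nδ) ≤ 0.25; take ln: n ≥ ln(1/0.25)/δ = 1.386/0.7270 = 1.907.
So 2 complete cycles are required.

2 cycles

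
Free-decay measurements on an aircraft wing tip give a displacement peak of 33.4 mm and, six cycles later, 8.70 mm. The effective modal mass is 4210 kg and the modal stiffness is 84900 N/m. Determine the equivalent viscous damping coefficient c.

Logarithmic decrement δ = (1/n)·ln(x₀/x_n) = (1/6)·ln(33.4/8.70) = (1/6)·ln(3.839) = 0.2242.
ζ = δ/√(4π² + δ²) = 0.2242/√(39.48 + 0.0503) = 0.2242/6.287 = 0.03566.
c = ζ · 2√(km) = 0.03566 × 2√(84900 × 4210) = 0.03566 × 37810 = 1348 N·s/m.

1350 N·s/m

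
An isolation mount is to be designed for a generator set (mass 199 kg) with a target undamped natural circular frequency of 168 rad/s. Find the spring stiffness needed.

5620000 N/m

k = m·ω_n² = 199 × 168.0² = 199 × 28220 = 5617000 N/m.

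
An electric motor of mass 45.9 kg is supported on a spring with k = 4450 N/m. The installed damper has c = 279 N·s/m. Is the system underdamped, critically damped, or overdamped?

c_c = 2√(k·m) = 903.9 N·s/m; ζ = c/c_c = 279/903.9 = 0.309.
Since ζ < 1 the system is underdamped.

underdamped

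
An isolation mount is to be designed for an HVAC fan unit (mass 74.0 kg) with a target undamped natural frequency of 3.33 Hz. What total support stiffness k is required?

32400 N/m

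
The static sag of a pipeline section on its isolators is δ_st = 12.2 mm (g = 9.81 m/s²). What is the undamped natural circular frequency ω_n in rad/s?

28.4 rad/s

ω_n = √(g/δ_st) = √(9.81/0.0122) = √804.1 = 28.36 rad/s.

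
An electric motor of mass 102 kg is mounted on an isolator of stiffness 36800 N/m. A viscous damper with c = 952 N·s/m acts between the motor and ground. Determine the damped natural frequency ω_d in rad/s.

18.4 rad/s

ω_n = √(k/m) = √(36800/102) = 18.99 rad/s.
Critical damping c_c = 2√(k·m) = 2√(36800 × 102) = 3875 N·s/m, so ζ = c/c_c = 952/3875 = 0.2457.
ω_d = ω_n√(1 − ζ²) = 18.99 × √(1 − 0.0604) = 18.41 rad/s.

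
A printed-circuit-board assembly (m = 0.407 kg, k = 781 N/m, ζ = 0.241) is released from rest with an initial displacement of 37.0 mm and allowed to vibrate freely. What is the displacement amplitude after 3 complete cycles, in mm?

0.343 mm

Logarithmic decrement δ = 2πζ/√(1 − ζ²) = 2π × 0.2410/√(1 − 0.0581) = 1.560.
After n cycles, x_n/x₀ = e^(−nδ), so x_3 = 37.0 × e^(−3 × 1.560) = 37.0 × 0.009272 = 0.3431 mm.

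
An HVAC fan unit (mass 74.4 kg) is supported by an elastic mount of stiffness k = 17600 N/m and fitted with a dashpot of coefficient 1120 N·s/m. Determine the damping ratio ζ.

ω_n = √(k/m) = √(17600/74.4) = 15.38 rad/s.
Critical damping c_c = 2√(k·m) = 2√(17600 × 74.4) = 2289 N·s/m, so ζ = c/c_c = 1120/2289 = 0.4894.

0.489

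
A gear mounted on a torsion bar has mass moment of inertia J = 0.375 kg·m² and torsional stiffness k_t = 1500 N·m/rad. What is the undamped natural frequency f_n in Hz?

10.1 Hz

ω_n = √(k_t/J) = √(1500/0.375) = √4000 = 63.25 rad/s.
f_n = ω_n/(2π) = 63.25/6.283 = 10.07 Hz.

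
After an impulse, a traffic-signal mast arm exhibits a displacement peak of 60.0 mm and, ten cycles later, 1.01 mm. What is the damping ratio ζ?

0.0649

Logarithmic decrement δ = (1/n)·ln(x₀/x_n) = (1/10)·ln(60.0/1.01) = (1/10)·ln(59.41) = 0.4084.
ζ = δ/√(4π² + δ²) = 0.4084/√(39.48 + 0.167) = 0.4084/6.296 = 0.06487.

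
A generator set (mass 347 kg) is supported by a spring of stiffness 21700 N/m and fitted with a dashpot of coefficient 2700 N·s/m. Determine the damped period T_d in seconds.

0.913 s

ω_n = √(k/m) = √(21700/347) = 7.908 rad/s.
Critical damping c_c = 2√(k·m) = 2√(21700 × 347) = 5488 N·s/m, so ζ = c/c_c = 2700/5488 = 0.4920.
ω_d = ω_n√(1 − ζ²) = 7.908 × √(1 − 0.242) = 6.885 rad/s.
T_d = 2π/ω_d = 0.9126 s.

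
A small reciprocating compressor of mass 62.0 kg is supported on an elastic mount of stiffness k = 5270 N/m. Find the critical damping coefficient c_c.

c_c = 2√(k·m) = 2√(5270 × 62.0) = 2 × 571.6 = 1143 N·s/m.

1140 N·s/m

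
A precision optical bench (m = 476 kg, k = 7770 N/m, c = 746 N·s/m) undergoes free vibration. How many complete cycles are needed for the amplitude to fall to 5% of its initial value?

3 cycles

ζ = c/(2√(km)) = 746/(2√(7770 × 476)) = 746/3846 = 0.1940.
Logarithmic decrement δ = 2πζ/√(1 − ζ²) = 2π × 0.1940/√(1 − 0.0376) = 1.242.
x_n/x₀ = e^(−nδ) ≤ 0.05; take ln: n ≥ ln(1/0.05)/δ = 2.996/1.242 = 2.412.
So 3 complete cycles are required.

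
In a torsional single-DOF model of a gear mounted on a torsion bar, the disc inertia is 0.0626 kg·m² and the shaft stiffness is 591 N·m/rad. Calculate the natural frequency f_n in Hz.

15.5 Hz

ω_n = √(k_t/J) = √(591/0.0626) = √9441 = 97.16 rad/s.
f_n = ω_n/(2π) = 97.16/6.283 = 15.46 Hz.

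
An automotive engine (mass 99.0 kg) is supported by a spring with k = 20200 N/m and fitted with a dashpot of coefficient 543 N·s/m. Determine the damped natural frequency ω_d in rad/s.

ω_n = √(k/m) = √(20200/99.0) = 14.28 rad/s.
Critical damping c_c = 2√(k·m) = 2√(20200 × 99.0) = 2828 N·s/m, so ζ = c/c_c = 543/2828 = 0.1920.
ω_d = ω_n√(1 − ζ²) = 14.28 × √(1 − 0.0369) = 14.02 rad/s.

14.0 rad/s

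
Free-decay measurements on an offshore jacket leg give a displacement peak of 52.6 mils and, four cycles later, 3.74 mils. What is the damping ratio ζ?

0.105

Logarithmic decrement δ = (1/n)·ln(x₀/x_n) = (1/4)·ln(52.6/3.74) = (1/4)·ln(14.06) = 0.6609.
ζ = δ/√(4π² + δ²) = 0.6609/√(39.48 + 0.437) = 0.6609/6.318 = 0.1046.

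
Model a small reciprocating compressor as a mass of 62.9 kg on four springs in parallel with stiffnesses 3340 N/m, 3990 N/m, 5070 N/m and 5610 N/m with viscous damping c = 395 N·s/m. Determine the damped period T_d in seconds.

0.378 s

Parallel springs add: k_eq = 3340 + 3990 + 5070 + 5610 = 18010 N/m.
ω_n = √(k_eq/m) = √(18010/62.9) = 16.92 rad/s.
Critical damping c_c = 2√(k_eq·m) = 2√(18010 × 62.9) = 2129 N·s/m, so ζ = c/c_c = 395/2129 = 0.1856.
ω_d = ω_n√(1 − ζ²) = 16.92 × √(1 − 0.0344) = 16.63 rad/s.
T_d = 2π/ω_d = 0.3779 s.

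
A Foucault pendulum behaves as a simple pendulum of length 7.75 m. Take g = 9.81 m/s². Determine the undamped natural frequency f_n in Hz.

For a simple pendulum ω_n = √(g/L) = √(9.81/7.75) = √1.266 = 1.125 rad/s.
f_n = ω_n/(2π) = 1.125/6.283 = 0.1791 Hz.

0.179 Hz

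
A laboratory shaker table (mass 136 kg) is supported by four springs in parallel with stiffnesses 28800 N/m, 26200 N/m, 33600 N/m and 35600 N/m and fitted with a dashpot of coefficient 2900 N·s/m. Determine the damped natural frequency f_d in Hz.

Parallel springs add: k_eq = 28800 + 26200 + 33600 + 35600 = 124200 N/m.
ω_n = √(k_eq/m) = √(124200/136) = 30.22 rad/s.
Critical damping c_c = 2√(k_eq·m) = 2√(124200 × 136) = 8220 N·s/m, so ζ = c/c_c = 2900/8220 = 0.3528.
ω_d = ω_n√(1 − ζ²) = 30.22 × √(1 − 0.124) = 28.28 rad/s.
f_d = ω_d/(2π) = 4.500 Hz.

4.50 Hz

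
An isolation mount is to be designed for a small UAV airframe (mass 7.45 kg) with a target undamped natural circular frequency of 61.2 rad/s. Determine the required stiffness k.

27900 N/m

k = m·ω_n² = 7.45 × 61.20² = 7.45 × 3745 = 27900 N/m.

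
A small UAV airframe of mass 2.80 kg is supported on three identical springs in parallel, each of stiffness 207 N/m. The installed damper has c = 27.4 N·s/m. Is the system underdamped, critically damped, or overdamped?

Parallel springs add: k_eq = 3 × 207 = 621.0 N/m.
c_c = 2√(k_eq·m) = 83.40 N·s/m; ζ = c/c_c = 27.4/83.40 = 0.329.
Since ζ < 1 the system is underdamped.

underdamped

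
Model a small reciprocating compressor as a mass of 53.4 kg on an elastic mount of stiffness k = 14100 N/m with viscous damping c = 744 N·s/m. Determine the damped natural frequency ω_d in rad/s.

14.7 rad/s

ω_n = √(k/m) = √(14100/53.4) = 16.25 rad/s.
Critical damping c_c = 2√(k·m) = 2√(14100 × 53.4) = 1735 N·s/m, so ζ = c/c_c = 744/1735 = 0.4287.
ω_d = ω_n√(1 − ζ²) = 16.25 × √(1 − 0.184) = 14.68 rad/s.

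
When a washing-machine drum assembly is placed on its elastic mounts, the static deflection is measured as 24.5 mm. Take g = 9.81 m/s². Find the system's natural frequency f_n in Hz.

ω_n = √(g/δ_st) = √(9.81/0.0245) = √400.4 = 20.01 rad/s.
f_n = ω_n/(2π) = 20.01/6.283 = 3.185 Hz.

3.18 Hz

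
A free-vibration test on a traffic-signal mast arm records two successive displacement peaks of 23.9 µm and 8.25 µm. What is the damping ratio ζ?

0.167

Logarithmic decrement δ = (1/n)·ln(x₀/x_n) = (1/1)·ln(23.9/8.25) = (1/1)·ln(2.897) = 1.064.
ζ = δ/√(4π² + δ²) = 1.064/√(39.48 + 1.13) = 1.064/6.373 = 0.1669.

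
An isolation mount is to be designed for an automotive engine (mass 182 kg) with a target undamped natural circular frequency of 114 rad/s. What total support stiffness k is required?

2370000 N/m

k = m·ω_n² = 182 × 114.0² = 182 × 13000 = 2365000 N/m.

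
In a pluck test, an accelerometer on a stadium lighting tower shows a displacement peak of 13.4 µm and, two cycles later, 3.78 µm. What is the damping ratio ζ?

0.100

Logarithmic decrement δ = (1/n)·ln(x₀/x_n) = (1/2)·ln(13.4/3.78) = (1/2)·ln(3.545) = 0.6328.
ζ = δ/√(4π² + δ²) = 0.6328/√(39.48 + 0.400) = 0.6328/6.315 = 0.1002.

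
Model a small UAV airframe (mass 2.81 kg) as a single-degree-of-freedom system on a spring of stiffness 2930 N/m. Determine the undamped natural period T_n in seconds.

0.195 s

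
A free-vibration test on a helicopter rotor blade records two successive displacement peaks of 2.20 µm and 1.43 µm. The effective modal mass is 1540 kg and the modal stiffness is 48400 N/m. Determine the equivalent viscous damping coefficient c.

1180 N·s/m

Logarithmic decrement δ = (1/n)·ln(x₀/x_n) = (1/1)·ln(2.20/1.43) = (1/1)·ln(1.538) = 0.4308.
ζ = δ/√(4π² + δ²) = 0.4308/√(39.48 + 0.186) = 0.4308/6.298 = 0.06840.
c = ζ · 2√(km) = 0.06840 × 2√(48400 × 1540) = 0.06840 × 17270 = 1181 N·s/m.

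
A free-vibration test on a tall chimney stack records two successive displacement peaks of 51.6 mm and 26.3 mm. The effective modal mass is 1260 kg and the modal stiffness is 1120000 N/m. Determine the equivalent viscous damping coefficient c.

Logarithmic decrement δ = (1/n)·ln(x₀/x_n) = (1/1)·ln(51.6/26.3) = (1/1)·ln(1.962) = 0.6740.
ζ = δ/√(4π² + δ²) = 0.6740/√(39.48 + 0.454) = 0.6740/6.319 = 0.1067.
c = ζ · 2√(km) = 0.1067 × 2√(1120000 × 1260) = 0.1067 × 75130 = 8013 N·s/m.

8010 N·s/m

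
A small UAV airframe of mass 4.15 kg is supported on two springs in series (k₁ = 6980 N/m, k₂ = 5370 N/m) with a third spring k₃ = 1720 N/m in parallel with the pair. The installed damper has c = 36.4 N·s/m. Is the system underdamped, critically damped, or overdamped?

underdamped

Series pair: k_s = k₁k₂/(k₁+k₂) = (6980)(5370)/(6980 + 5370) = 3035 N/m. In parallel with k₃: k_eq = 3035 + 1720 = 4755 N/m.
c_c = 2√(k_eq·m) = 281.0 N·s/m; ζ = c/c_c = 36.4/281.0 = 0.130.
Since ζ < 1 the system is underdamped.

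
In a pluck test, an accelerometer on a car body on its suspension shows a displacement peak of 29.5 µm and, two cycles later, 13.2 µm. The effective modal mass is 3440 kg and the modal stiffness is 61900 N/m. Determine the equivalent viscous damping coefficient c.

Logarithmic decrement δ = (1/n)·ln(x₀/x_n) = (1/2)·ln(29.5/13.2) = (1/2)·ln(2.235) = 0.4021.
ζ = δ/√(4π² + δ²) = 0.4021/√(39.48 + 0.162) = 0.4021/6.296 = 0.06386.
c = ζ · 2√(km) = 0.06386 × 2√(61900 × 3440) = 0.06386 × 29180 = 1864 N·s/m.

1860 N·s/m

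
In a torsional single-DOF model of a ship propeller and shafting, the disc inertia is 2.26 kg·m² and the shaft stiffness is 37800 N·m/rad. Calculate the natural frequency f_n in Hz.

20.6 Hz

ω_n = √(k_t/J) = √(37800/2.26) = √16730 = 129.3 rad/s.
f_n = ω_n/(2π) = 129.3/6.283 = 20.58 Hz.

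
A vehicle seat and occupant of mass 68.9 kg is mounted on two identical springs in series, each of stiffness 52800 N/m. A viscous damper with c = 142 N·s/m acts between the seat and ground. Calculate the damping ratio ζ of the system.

0.0526

Series springs: 1/k_eq = 2/52800, so k_eq = 52800/2 = 26400 N/m.
ω_n = √(k_eq/m) = √(26400/68.9) = 19.57 rad/s.
Critical damping c_c = 2√(k_eq·m) = 2√(26400 × 68.9) = 2697 N·s/m, so ζ = c/c_c = 142/2697 = 0.05264.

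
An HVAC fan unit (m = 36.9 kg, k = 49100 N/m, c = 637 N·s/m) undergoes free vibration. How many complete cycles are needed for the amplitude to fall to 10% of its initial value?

2 cycles

ζ = c/(2√(km)) = 637/(2√(49100 × 36.9)) = 637/2692 = 0.2366.
Logarithmic decrement δ = 2πζ/√(1 − ζ²) = 2π × 0.2366/√(1 − 0.0560) = 1.530.
x_n/x₀ = e^(−nδ) ≤ 0.1; take ln: n ≥ ln(1/0.1)/δ = 2.303/1.530 = 1.505.
So 2 complete cycles are required.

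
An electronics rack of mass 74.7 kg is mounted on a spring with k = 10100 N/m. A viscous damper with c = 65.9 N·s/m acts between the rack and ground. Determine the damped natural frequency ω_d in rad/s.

11.6 rad/s

ω_n = √(k/m) = √(10100/74.7) = 11.63 rad/s.
Critical damping c_c = 2√(k·m) = 2√(10100 × 74.7) = 1737 N·s/m, so ζ = c/c_c = 65.9/1737 = 0.03793.
ω_d = ω_n√(1 − ζ²) = 11.63 × √(1 − 0.00144) = 11.62 rad/s.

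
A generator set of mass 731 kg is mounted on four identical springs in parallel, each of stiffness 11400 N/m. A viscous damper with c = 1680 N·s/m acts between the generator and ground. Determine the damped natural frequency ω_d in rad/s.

7.81 rad/s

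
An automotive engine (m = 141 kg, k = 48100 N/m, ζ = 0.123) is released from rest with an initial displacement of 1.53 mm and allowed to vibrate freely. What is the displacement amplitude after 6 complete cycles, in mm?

0.0143 mm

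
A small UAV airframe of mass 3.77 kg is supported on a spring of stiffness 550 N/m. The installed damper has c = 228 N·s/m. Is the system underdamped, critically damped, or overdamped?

overdamped

c_c = 2√(k·m) = 91.07 N·s/m; ζ = c/c_c = 228/91.07 = 2.50.
Since ζ > 1 the system is overdamped.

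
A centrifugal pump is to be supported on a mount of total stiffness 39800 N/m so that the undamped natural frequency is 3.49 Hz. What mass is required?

ω_n = 2πf_n = 2π × 3.49 = 21.93 rad/s.
m = k/ω_n² = 39800/21.93² = 39800/480.9 = 82.77 kg.

82.8 kg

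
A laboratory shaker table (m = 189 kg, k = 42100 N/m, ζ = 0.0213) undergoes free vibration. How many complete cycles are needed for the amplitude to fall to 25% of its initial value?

Logarithmic decrement δ = 2πζ/√(1 − ζ²) = 2π × 0.02130/√(1 − 0.000454) = 0.1339.
x_n/x₀ = e^(−nδ) ≤ 0.25; take ln: n ≥ ln(1/0.25)/δ = 1.386/0.1339 = 10.36.
So 11 complete cycles are required.

11 cycles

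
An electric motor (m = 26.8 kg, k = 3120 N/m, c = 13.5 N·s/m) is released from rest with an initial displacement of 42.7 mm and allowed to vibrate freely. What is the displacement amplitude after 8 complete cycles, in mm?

13.2 mm

ζ = c/(2√(km)) = 13.5/(2√(3120 × 26.8)) = 13.5/578.3 = 0.02334.
Logarithmic decrement δ = 2πζ/√(1 − ζ²) = 2π × 0.02334/√(1 − 0.000545) = 0.1467.
After n cycles, x_n/x₀ = e^(−nδ), so x_8 = 42.7 × e^(−8 × 0.1467) = 42.7 × 0.3092 = 13.20 mm.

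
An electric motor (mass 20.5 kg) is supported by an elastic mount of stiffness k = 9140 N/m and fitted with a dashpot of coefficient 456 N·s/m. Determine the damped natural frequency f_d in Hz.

2.86 Hz

ω_n = √(k/m) = √(9140/20.5) = 21.12 rad/s.
Critical damping c_c = 2√(k·m) = 2√(9140 × 20.5) = 865.7 N·s/m, so ζ = c/c_c = 456/865.7 = 0.5267.
ω_d = ω_n√(1 − ζ²) = 21.12 × √(1 − 0.277) = 17.95 rad/s.
f_d = ω_d/(2π) = 2.857 Hz.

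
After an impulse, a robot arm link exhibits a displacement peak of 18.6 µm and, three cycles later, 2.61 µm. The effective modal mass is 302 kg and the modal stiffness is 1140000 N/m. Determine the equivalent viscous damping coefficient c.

3850 N·s/m

Logarithmic decrement δ = (1/n)·ln(x₀/x_n) = (1/3)·ln(18.6/2.61) = (1/3)·ln(7.126) = 0.6546.
ζ = δ/√(4π² + δ²) = 0.6546/√(39.48 + 0.429) = 0.6546/6.317 = 0.1036.
c = ζ · 2√(km) = 0.1036 × 2√(1140000 × 302) = 0.1036 × 37110 = 3845 N·s/m.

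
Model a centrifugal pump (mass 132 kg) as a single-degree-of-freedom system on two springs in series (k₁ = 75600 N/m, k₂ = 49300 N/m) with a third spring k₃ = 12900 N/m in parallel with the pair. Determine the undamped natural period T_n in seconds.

Series pair: k_s = k₁k₂/(k₁+k₂) = (75600)(49300)/(75600 + 49300) = 29840 N/m. In parallel with k₃: k_eq = 29840 + 12900 = 42740 N/m.
ω_n = √(k_eq/m) = √(42740/132) = √323.8 = 17.99 rad/s.
T_n = 2π/ω_n = 6.283/17.99 = 0.3492 s.

0.349 s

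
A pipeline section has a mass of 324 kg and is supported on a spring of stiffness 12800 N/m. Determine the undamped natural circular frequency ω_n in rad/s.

6.29 rad/s

ω_n = √(k/m) = √(12800/324) = √39.51 = 6.285 rad/s.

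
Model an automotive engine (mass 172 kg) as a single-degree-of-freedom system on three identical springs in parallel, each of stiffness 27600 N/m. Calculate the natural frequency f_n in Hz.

Parallel springs add: k_eq = 3 × 27600 = 82800 N/m.
ω_n = √(k_eq/m) = √(82800/172) = √481.4 = 21.94 rad/s.
f_n = ω_n/(2π) = 21.94/6.283 = 3.492 Hz.

3.49 Hz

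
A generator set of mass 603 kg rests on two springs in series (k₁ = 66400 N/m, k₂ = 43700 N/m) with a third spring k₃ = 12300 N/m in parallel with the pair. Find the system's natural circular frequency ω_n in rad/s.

8.01 rad/s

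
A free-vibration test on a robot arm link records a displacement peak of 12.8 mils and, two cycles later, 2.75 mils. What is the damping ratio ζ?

Logarithmic decrement δ = (1/n)·ln(x₀/x_n) = (1/2)·ln(12.8/2.75) = (1/2)·ln(4.655) = 0.7689.
ζ = δ/√(4π² + δ²) = 0.7689/√(39.48 + 0.591) = 0.7689/6.330 = 0.1215.

0.121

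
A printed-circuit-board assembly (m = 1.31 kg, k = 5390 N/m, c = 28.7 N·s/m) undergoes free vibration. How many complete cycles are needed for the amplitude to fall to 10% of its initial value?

ζ = c/(2√(km)) = 28.7/(2√(5390 × 1.31)) = 28.7/168.1 = 0.1708.
Logarithmic decrement δ = 2πζ/√(1 − ζ²) = 2π × 0.1708/√(1 − 0.0292) = 1.089.
x_n/x₀ = e^(−nδ) ≤ 0.1; take ln: n ≥ ln(1/0.1)/δ = 2.303/1.089 = 2.114.
So 3 complete cycles are required.

3 cycles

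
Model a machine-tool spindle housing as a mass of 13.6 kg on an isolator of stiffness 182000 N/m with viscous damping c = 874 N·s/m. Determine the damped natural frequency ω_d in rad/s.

ω_n = √(k/m) = √(182000/13.6) = 115.7 rad/s.
Critical damping c_c = 2√(k·m) = 2√(182000 × 13.6) = 3147 N·s/m, so ζ = c/c_c = 874/3147 = 0.2778.
ω_d = ω_n√(1 − ζ²) = 115.7 × √(1 − 0.0772) = 111.1 rad/s.

111 rad/s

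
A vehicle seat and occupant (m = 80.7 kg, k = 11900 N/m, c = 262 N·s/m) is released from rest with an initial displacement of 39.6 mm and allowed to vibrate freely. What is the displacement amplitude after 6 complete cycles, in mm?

ζ = c/(2√(km)) = 262/(2√(11900 × 80.7)) = 262/1960 = 0.1337.
Logarithmic decrement δ = 2πζ/√(1 − ζ²) = 2π × 0.1337/√(1 − 0.0179) = 0.8475.
After n cycles, x_n/x₀ = e^(−nδ), so x_6 = 39.6 × e^(−6 × 0.8475) = 39.6 × 0.006188 = 0.2450 mm.

0.245 mm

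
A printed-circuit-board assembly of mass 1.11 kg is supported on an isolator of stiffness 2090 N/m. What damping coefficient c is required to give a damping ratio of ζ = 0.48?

46.2 N·s/m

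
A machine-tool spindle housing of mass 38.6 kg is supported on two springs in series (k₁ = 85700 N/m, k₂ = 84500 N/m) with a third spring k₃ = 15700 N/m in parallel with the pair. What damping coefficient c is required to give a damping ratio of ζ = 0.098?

Series pair: k_s = k₁k₂/(k₁+k₂) = (85700)(84500)/(85700 + 84500) = 42550 N/m. In parallel with k₃: k_eq = 42550 + 15700 = 58250 N/m.
c_c = 2√(k_eq·m) = 2√(58250 × 38.6) = 2999 N·s/m.
c = ζ·c_c = 0.098 × 2999 = 293.9 N·s/m.

294 N·s/m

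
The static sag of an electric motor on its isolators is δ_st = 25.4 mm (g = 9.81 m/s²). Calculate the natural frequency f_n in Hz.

3.13 Hz

ω_n = √(g/δ_st) = √(9.81/0.0254) = √386.2 = 19.65 rad/s.
f_n = ω_n/(2π) = 19.65/6.283 = 3.128 Hz.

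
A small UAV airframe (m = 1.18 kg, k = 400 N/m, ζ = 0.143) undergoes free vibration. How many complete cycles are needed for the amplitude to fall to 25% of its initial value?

2 cycles

Logarithmic decrement δ = 2πζ/√(1 − ζ²) = 2π × 0.1430/√(1 − 0.0204) = 0.9078.
x_n/x₀ = e^(−nδ) ≤ 0.25; take ln: n ≥ ln(1/0.25)/δ = 1.386/0.9078 = 1.527.
So 2 complete cycles are required.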